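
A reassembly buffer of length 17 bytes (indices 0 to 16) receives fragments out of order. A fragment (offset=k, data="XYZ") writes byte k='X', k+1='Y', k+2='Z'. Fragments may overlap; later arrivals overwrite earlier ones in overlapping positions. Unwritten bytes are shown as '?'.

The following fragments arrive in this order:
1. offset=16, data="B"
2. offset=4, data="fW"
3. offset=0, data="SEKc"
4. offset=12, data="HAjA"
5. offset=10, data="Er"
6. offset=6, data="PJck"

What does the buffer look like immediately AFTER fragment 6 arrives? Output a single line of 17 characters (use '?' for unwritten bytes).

Answer: SEKcfWPJckErHAjAB

Derivation:
Fragment 1: offset=16 data="B" -> buffer=????????????????B
Fragment 2: offset=4 data="fW" -> buffer=????fW??????????B
Fragment 3: offset=0 data="SEKc" -> buffer=SEKcfW??????????B
Fragment 4: offset=12 data="HAjA" -> buffer=SEKcfW??????HAjAB
Fragment 5: offset=10 data="Er" -> buffer=SEKcfW????ErHAjAB
Fragment 6: offset=6 data="PJck" -> buffer=SEKcfWPJckErHAjAB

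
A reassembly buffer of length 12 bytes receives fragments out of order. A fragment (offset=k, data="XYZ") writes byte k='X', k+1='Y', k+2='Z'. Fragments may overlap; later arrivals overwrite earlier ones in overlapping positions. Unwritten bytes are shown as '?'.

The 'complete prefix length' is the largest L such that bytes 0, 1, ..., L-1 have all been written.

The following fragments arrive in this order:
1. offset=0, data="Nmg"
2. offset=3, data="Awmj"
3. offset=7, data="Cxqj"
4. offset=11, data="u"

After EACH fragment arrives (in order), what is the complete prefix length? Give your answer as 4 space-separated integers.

Fragment 1: offset=0 data="Nmg" -> buffer=Nmg????????? -> prefix_len=3
Fragment 2: offset=3 data="Awmj" -> buffer=NmgAwmj????? -> prefix_len=7
Fragment 3: offset=7 data="Cxqj" -> buffer=NmgAwmjCxqj? -> prefix_len=11
Fragment 4: offset=11 data="u" -> buffer=NmgAwmjCxqju -> prefix_len=12

Answer: 3 7 11 12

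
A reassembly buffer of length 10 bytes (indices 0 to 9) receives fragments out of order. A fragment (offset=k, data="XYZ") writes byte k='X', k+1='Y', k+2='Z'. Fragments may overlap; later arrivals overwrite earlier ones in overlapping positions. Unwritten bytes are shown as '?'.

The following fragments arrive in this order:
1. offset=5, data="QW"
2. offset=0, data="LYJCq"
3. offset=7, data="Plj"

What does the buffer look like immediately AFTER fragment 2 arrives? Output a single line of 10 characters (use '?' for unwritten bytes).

Answer: LYJCqQW???

Derivation:
Fragment 1: offset=5 data="QW" -> buffer=?????QW???
Fragment 2: offset=0 data="LYJCq" -> buffer=LYJCqQW???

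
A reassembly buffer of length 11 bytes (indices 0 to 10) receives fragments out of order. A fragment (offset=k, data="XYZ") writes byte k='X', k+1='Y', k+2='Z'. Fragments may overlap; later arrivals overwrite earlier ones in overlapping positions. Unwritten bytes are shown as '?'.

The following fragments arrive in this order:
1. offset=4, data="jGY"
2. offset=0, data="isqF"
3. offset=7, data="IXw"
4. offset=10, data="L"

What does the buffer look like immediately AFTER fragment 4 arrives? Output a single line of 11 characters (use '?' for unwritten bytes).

Fragment 1: offset=4 data="jGY" -> buffer=????jGY????
Fragment 2: offset=0 data="isqF" -> buffer=isqFjGY????
Fragment 3: offset=7 data="IXw" -> buffer=isqFjGYIXw?
Fragment 4: offset=10 data="L" -> buffer=isqFjGYIXwL

Answer: isqFjGYIXwL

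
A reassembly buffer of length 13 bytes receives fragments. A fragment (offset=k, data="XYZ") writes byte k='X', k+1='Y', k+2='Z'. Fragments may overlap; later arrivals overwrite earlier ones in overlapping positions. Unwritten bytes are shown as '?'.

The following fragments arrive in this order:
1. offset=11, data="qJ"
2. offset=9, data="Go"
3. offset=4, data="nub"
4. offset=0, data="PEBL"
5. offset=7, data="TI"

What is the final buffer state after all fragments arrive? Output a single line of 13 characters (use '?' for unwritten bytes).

Fragment 1: offset=11 data="qJ" -> buffer=???????????qJ
Fragment 2: offset=9 data="Go" -> buffer=?????????GoqJ
Fragment 3: offset=4 data="nub" -> buffer=????nub??GoqJ
Fragment 4: offset=0 data="PEBL" -> buffer=PEBLnub??GoqJ
Fragment 5: offset=7 data="TI" -> buffer=PEBLnubTIGoqJ

Answer: PEBLnubTIGoqJ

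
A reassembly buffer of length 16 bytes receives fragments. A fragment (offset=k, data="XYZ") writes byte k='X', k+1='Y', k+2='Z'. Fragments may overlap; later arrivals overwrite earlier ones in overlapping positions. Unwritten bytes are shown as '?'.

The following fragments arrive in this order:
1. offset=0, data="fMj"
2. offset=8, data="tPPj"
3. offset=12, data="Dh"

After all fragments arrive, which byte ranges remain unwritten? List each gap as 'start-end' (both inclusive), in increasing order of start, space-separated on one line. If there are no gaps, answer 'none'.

Fragment 1: offset=0 len=3
Fragment 2: offset=8 len=4
Fragment 3: offset=12 len=2
Gaps: 3-7 14-15

Answer: 3-7 14-15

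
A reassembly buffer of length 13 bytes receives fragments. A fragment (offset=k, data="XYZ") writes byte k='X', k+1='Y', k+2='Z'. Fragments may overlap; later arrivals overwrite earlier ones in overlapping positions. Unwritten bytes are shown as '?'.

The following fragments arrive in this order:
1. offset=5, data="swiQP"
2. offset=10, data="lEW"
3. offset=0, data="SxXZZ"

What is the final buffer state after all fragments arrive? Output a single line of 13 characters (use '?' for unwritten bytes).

Fragment 1: offset=5 data="swiQP" -> buffer=?????swiQP???
Fragment 2: offset=10 data="lEW" -> buffer=?????swiQPlEW
Fragment 3: offset=0 data="SxXZZ" -> buffer=SxXZZswiQPlEW

Answer: SxXZZswiQPlEW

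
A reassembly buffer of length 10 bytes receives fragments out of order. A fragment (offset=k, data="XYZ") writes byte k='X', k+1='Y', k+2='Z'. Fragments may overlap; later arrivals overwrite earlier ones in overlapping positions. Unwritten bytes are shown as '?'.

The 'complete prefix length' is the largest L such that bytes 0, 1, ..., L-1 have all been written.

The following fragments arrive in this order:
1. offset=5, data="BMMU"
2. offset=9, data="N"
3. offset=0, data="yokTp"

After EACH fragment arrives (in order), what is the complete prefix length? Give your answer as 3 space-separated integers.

Answer: 0 0 10

Derivation:
Fragment 1: offset=5 data="BMMU" -> buffer=?????BMMU? -> prefix_len=0
Fragment 2: offset=9 data="N" -> buffer=?????BMMUN -> prefix_len=0
Fragment 3: offset=0 data="yokTp" -> buffer=yokTpBMMUN -> prefix_len=10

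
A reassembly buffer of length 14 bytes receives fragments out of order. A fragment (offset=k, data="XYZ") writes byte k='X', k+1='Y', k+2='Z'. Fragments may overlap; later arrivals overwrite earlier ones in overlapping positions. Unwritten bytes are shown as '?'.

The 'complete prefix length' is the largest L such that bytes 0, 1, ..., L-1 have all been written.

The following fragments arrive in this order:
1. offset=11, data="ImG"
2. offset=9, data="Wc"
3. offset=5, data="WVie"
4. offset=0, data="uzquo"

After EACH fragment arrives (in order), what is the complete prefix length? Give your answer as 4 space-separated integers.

Answer: 0 0 0 14

Derivation:
Fragment 1: offset=11 data="ImG" -> buffer=???????????ImG -> prefix_len=0
Fragment 2: offset=9 data="Wc" -> buffer=?????????WcImG -> prefix_len=0
Fragment 3: offset=5 data="WVie" -> buffer=?????WVieWcImG -> prefix_len=0
Fragment 4: offset=0 data="uzquo" -> buffer=uzquoWVieWcImG -> prefix_len=14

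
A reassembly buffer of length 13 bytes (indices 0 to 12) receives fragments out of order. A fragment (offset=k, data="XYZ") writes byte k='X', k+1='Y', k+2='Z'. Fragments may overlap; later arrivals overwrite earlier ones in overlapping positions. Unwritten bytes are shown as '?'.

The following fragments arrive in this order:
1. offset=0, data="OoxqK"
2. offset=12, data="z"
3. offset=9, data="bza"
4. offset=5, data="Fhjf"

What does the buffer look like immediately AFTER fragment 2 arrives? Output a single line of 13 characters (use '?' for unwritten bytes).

Fragment 1: offset=0 data="OoxqK" -> buffer=OoxqK????????
Fragment 2: offset=12 data="z" -> buffer=OoxqK???????z

Answer: OoxqK???????z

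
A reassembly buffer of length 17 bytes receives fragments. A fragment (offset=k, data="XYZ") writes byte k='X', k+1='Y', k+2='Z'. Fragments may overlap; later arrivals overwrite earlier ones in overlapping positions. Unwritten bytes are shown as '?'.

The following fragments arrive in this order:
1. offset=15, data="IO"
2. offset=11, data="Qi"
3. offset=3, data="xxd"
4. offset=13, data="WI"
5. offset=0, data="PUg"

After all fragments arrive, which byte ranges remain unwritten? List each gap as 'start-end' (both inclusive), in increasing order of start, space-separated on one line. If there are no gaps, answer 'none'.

Answer: 6-10

Derivation:
Fragment 1: offset=15 len=2
Fragment 2: offset=11 len=2
Fragment 3: offset=3 len=3
Fragment 4: offset=13 len=2
Fragment 5: offset=0 len=3
Gaps: 6-10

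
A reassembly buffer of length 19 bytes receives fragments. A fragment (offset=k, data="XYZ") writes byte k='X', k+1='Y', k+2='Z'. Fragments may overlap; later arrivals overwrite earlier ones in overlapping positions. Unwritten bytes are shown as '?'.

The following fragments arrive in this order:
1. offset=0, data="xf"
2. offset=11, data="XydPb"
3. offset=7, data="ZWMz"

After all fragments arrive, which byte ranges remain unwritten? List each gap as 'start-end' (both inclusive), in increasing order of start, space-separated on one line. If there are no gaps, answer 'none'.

Answer: 2-6 16-18

Derivation:
Fragment 1: offset=0 len=2
Fragment 2: offset=11 len=5
Fragment 3: offset=7 len=4
Gaps: 2-6 16-18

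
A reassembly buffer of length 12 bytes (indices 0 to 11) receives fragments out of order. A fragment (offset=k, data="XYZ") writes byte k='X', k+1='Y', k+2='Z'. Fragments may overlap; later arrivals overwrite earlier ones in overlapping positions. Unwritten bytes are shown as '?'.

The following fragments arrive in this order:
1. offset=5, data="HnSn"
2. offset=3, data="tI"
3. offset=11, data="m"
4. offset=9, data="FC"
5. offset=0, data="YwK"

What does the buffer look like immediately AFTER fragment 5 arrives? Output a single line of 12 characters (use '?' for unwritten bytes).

Answer: YwKtIHnSnFCm

Derivation:
Fragment 1: offset=5 data="HnSn" -> buffer=?????HnSn???
Fragment 2: offset=3 data="tI" -> buffer=???tIHnSn???
Fragment 3: offset=11 data="m" -> buffer=???tIHnSn??m
Fragment 4: offset=9 data="FC" -> buffer=???tIHnSnFCm
Fragment 5: offset=0 data="YwK" -> buffer=YwKtIHnSnFCm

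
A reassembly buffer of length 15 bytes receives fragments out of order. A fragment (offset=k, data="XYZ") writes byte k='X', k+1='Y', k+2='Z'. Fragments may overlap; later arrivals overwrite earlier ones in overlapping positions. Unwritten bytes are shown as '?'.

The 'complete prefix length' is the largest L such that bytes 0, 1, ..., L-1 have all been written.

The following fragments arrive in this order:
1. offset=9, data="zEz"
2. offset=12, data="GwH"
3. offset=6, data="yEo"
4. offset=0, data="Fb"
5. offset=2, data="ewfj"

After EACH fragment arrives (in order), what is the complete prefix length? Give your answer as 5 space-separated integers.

Answer: 0 0 0 2 15

Derivation:
Fragment 1: offset=9 data="zEz" -> buffer=?????????zEz??? -> prefix_len=0
Fragment 2: offset=12 data="GwH" -> buffer=?????????zEzGwH -> prefix_len=0
Fragment 3: offset=6 data="yEo" -> buffer=??????yEozEzGwH -> prefix_len=0
Fragment 4: offset=0 data="Fb" -> buffer=Fb????yEozEzGwH -> prefix_len=2
Fragment 5: offset=2 data="ewfj" -> buffer=FbewfjyEozEzGwH -> prefix_len=15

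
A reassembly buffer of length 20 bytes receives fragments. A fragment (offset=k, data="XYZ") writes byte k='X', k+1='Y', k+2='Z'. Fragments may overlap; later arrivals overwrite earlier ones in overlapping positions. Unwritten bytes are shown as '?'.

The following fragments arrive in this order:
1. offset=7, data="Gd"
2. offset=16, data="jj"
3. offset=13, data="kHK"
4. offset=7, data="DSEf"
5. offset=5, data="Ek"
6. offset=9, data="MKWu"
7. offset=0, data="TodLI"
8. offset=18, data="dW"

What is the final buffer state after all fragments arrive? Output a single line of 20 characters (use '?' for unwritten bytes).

Answer: TodLIEkDSMKWukHKjjdW

Derivation:
Fragment 1: offset=7 data="Gd" -> buffer=???????Gd???????????
Fragment 2: offset=16 data="jj" -> buffer=???????Gd???????jj??
Fragment 3: offset=13 data="kHK" -> buffer=???????Gd????kHKjj??
Fragment 4: offset=7 data="DSEf" -> buffer=???????DSEf??kHKjj??
Fragment 5: offset=5 data="Ek" -> buffer=?????EkDSEf??kHKjj??
Fragment 6: offset=9 data="MKWu" -> buffer=?????EkDSMKWukHKjj??
Fragment 7: offset=0 data="TodLI" -> buffer=TodLIEkDSMKWukHKjj??
Fragment 8: offset=18 data="dW" -> buffer=TodLIEkDSMKWukHKjjdW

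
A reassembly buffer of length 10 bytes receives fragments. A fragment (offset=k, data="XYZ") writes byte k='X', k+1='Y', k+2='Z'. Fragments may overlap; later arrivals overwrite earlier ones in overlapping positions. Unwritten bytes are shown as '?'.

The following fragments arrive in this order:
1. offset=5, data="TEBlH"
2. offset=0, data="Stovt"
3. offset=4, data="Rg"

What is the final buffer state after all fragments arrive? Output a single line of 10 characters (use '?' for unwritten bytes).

Answer: StovRgEBlH

Derivation:
Fragment 1: offset=5 data="TEBlH" -> buffer=?????TEBlH
Fragment 2: offset=0 data="Stovt" -> buffer=StovtTEBlH
Fragment 3: offset=4 data="Rg" -> buffer=StovRgEBlH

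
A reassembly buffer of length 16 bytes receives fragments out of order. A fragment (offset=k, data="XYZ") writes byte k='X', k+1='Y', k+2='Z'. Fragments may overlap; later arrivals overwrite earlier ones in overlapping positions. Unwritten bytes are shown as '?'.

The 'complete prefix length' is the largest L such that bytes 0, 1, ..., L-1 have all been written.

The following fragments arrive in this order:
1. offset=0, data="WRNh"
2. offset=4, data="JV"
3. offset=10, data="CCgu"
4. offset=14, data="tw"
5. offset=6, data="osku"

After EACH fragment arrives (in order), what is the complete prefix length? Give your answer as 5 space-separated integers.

Answer: 4 6 6 6 16

Derivation:
Fragment 1: offset=0 data="WRNh" -> buffer=WRNh???????????? -> prefix_len=4
Fragment 2: offset=4 data="JV" -> buffer=WRNhJV?????????? -> prefix_len=6
Fragment 3: offset=10 data="CCgu" -> buffer=WRNhJV????CCgu?? -> prefix_len=6
Fragment 4: offset=14 data="tw" -> buffer=WRNhJV????CCgutw -> prefix_len=6
Fragment 5: offset=6 data="osku" -> buffer=WRNhJVoskuCCgutw -> prefix_len=16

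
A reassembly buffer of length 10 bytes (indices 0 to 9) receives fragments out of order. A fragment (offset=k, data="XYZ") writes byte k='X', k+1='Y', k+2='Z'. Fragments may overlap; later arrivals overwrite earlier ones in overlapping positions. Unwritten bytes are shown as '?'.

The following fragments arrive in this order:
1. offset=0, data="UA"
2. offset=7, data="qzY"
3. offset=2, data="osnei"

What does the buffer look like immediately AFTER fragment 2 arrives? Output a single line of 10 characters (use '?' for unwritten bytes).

Answer: UA?????qzY

Derivation:
Fragment 1: offset=0 data="UA" -> buffer=UA????????
Fragment 2: offset=7 data="qzY" -> buffer=UA?????qzY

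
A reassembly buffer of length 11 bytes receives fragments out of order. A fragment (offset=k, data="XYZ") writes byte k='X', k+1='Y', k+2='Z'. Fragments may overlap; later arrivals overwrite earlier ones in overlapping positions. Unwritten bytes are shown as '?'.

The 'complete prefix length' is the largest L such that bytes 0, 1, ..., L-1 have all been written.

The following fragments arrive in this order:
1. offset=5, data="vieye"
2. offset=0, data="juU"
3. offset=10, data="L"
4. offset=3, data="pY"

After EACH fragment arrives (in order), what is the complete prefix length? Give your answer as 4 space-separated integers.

Answer: 0 3 3 11

Derivation:
Fragment 1: offset=5 data="vieye" -> buffer=?????vieye? -> prefix_len=0
Fragment 2: offset=0 data="juU" -> buffer=juU??vieye? -> prefix_len=3
Fragment 3: offset=10 data="L" -> buffer=juU??vieyeL -> prefix_len=3
Fragment 4: offset=3 data="pY" -> buffer=juUpYvieyeL -> prefix_len=11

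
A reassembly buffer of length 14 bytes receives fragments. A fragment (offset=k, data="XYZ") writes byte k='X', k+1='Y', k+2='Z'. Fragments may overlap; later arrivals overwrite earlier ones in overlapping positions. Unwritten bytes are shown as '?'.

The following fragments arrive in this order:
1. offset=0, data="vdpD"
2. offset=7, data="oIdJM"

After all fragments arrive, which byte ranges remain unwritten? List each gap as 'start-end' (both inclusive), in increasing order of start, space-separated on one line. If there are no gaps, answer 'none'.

Fragment 1: offset=0 len=4
Fragment 2: offset=7 len=5
Gaps: 4-6 12-13

Answer: 4-6 12-13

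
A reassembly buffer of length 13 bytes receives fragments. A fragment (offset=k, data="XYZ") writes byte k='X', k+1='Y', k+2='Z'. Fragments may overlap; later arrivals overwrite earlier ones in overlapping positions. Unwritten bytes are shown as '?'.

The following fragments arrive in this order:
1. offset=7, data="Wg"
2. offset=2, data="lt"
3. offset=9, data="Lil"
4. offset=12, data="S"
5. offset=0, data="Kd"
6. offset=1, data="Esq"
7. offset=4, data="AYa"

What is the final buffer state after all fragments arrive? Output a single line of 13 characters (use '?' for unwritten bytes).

Fragment 1: offset=7 data="Wg" -> buffer=???????Wg????
Fragment 2: offset=2 data="lt" -> buffer=??lt???Wg????
Fragment 3: offset=9 data="Lil" -> buffer=??lt???WgLil?
Fragment 4: offset=12 data="S" -> buffer=??lt???WgLilS
Fragment 5: offset=0 data="Kd" -> buffer=Kdlt???WgLilS
Fragment 6: offset=1 data="Esq" -> buffer=KEsq???WgLilS
Fragment 7: offset=4 data="AYa" -> buffer=KEsqAYaWgLilS

Answer: KEsqAYaWgLilS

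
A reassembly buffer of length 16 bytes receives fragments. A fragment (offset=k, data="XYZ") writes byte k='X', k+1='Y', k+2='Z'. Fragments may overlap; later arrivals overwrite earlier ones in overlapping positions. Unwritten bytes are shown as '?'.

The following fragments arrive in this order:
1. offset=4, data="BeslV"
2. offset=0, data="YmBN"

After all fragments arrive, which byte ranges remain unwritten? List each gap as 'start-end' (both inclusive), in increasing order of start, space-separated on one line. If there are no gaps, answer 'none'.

Answer: 9-15

Derivation:
Fragment 1: offset=4 len=5
Fragment 2: offset=0 len=4
Gaps: 9-15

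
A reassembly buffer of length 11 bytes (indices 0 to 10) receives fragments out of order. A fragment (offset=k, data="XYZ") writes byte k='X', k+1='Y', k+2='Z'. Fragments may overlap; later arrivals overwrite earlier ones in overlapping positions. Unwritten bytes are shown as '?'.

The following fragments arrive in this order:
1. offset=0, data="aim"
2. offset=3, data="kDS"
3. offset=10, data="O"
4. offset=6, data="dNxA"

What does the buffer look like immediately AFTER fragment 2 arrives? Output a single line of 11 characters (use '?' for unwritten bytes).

Fragment 1: offset=0 data="aim" -> buffer=aim????????
Fragment 2: offset=3 data="kDS" -> buffer=aimkDS?????

Answer: aimkDS?????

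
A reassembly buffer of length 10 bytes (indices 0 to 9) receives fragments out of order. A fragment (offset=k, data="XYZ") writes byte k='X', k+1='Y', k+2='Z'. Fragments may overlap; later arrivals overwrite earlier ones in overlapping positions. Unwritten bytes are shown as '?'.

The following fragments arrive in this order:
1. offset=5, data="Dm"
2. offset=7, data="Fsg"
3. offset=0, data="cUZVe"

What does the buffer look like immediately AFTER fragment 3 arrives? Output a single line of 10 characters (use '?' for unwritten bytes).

Fragment 1: offset=5 data="Dm" -> buffer=?????Dm???
Fragment 2: offset=7 data="Fsg" -> buffer=?????DmFsg
Fragment 3: offset=0 data="cUZVe" -> buffer=cUZVeDmFsg

Answer: cUZVeDmFsg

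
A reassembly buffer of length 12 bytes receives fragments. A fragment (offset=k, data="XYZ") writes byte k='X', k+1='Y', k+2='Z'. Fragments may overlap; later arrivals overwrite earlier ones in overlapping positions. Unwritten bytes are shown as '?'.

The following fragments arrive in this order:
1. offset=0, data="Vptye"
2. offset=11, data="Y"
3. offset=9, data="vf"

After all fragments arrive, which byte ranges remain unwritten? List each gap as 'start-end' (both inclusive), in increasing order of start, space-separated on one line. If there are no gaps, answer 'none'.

Answer: 5-8

Derivation:
Fragment 1: offset=0 len=5
Fragment 2: offset=11 len=1
Fragment 3: offset=9 len=2
Gaps: 5-8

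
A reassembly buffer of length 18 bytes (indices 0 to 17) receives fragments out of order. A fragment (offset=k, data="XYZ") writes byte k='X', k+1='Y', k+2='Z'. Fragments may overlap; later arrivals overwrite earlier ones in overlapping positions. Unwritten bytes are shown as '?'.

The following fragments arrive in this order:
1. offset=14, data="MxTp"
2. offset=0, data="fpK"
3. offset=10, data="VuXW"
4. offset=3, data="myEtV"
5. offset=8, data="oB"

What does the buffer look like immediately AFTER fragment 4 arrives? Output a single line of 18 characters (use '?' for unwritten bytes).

Answer: fpKmyEtV??VuXWMxTp

Derivation:
Fragment 1: offset=14 data="MxTp" -> buffer=??????????????MxTp
Fragment 2: offset=0 data="fpK" -> buffer=fpK???????????MxTp
Fragment 3: offset=10 data="VuXW" -> buffer=fpK???????VuXWMxTp
Fragment 4: offset=3 data="myEtV" -> buffer=fpKmyEtV??VuXWMxTp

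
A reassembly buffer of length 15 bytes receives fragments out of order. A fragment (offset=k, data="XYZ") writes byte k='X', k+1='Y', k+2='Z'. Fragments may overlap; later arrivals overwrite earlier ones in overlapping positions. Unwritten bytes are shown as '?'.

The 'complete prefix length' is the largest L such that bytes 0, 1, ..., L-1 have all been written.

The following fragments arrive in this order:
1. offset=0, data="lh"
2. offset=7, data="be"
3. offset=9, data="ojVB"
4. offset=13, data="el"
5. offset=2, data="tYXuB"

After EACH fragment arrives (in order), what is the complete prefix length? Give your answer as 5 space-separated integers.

Answer: 2 2 2 2 15

Derivation:
Fragment 1: offset=0 data="lh" -> buffer=lh????????????? -> prefix_len=2
Fragment 2: offset=7 data="be" -> buffer=lh?????be?????? -> prefix_len=2
Fragment 3: offset=9 data="ojVB" -> buffer=lh?????beojVB?? -> prefix_len=2
Fragment 4: offset=13 data="el" -> buffer=lh?????beojVBel -> prefix_len=2
Fragment 5: offset=2 data="tYXuB" -> buffer=lhtYXuBbeojVBel -> prefix_len=15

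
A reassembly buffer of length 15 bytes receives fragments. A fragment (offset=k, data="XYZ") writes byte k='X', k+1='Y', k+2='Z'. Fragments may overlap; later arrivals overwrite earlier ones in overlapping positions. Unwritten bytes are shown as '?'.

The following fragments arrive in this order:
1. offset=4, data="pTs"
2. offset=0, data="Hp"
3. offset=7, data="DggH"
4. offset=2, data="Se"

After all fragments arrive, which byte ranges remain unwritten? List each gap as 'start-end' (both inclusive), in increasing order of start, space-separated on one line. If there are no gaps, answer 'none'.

Answer: 11-14

Derivation:
Fragment 1: offset=4 len=3
Fragment 2: offset=0 len=2
Fragment 3: offset=7 len=4
Fragment 4: offset=2 len=2
Gaps: 11-14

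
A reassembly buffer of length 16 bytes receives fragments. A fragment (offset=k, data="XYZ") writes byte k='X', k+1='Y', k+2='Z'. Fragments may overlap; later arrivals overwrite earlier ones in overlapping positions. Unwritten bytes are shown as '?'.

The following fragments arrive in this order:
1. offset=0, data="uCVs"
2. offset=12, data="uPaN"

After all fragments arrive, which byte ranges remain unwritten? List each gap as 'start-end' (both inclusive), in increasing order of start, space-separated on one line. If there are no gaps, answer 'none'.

Fragment 1: offset=0 len=4
Fragment 2: offset=12 len=4
Gaps: 4-11

Answer: 4-11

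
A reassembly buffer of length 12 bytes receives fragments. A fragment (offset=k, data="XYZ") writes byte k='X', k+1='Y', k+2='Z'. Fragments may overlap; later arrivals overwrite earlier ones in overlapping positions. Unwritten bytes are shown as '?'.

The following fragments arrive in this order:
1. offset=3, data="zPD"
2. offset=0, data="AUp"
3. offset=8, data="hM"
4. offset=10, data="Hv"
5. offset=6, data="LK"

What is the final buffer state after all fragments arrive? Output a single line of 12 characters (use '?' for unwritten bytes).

Fragment 1: offset=3 data="zPD" -> buffer=???zPD??????
Fragment 2: offset=0 data="AUp" -> buffer=AUpzPD??????
Fragment 3: offset=8 data="hM" -> buffer=AUpzPD??hM??
Fragment 4: offset=10 data="Hv" -> buffer=AUpzPD??hMHv
Fragment 5: offset=6 data="LK" -> buffer=AUpzPDLKhMHv

Answer: AUpzPDLKhMHv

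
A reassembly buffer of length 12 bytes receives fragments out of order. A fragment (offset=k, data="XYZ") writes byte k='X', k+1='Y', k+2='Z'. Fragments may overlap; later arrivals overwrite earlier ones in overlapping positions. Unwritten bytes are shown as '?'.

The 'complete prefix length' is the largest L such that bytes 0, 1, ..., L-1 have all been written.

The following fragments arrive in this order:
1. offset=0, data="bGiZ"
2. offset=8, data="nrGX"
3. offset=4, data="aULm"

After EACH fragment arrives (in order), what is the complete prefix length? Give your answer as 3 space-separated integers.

Answer: 4 4 12

Derivation:
Fragment 1: offset=0 data="bGiZ" -> buffer=bGiZ???????? -> prefix_len=4
Fragment 2: offset=8 data="nrGX" -> buffer=bGiZ????nrGX -> prefix_len=4
Fragment 3: offset=4 data="aULm" -> buffer=bGiZaULmnrGX -> prefix_len=12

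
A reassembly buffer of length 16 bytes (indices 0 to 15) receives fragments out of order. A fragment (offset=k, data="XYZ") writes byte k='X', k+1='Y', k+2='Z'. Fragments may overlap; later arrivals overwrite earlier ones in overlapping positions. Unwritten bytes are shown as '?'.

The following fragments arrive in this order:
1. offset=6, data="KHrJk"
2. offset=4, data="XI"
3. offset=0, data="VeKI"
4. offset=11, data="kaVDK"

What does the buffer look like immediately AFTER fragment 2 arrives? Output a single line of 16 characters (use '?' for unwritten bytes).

Fragment 1: offset=6 data="KHrJk" -> buffer=??????KHrJk?????
Fragment 2: offset=4 data="XI" -> buffer=????XIKHrJk?????

Answer: ????XIKHrJk?????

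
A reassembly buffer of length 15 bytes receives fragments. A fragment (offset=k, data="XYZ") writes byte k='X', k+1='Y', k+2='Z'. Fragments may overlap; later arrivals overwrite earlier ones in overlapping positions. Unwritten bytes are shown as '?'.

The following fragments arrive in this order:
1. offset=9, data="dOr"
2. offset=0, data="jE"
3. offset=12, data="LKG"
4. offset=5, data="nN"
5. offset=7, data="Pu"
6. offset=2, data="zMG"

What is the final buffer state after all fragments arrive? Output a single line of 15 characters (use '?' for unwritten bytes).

Fragment 1: offset=9 data="dOr" -> buffer=?????????dOr???
Fragment 2: offset=0 data="jE" -> buffer=jE???????dOr???
Fragment 3: offset=12 data="LKG" -> buffer=jE???????dOrLKG
Fragment 4: offset=5 data="nN" -> buffer=jE???nN??dOrLKG
Fragment 5: offset=7 data="Pu" -> buffer=jE???nNPudOrLKG
Fragment 6: offset=2 data="zMG" -> buffer=jEzMGnNPudOrLKG

Answer: jEzMGnNPudOrLKG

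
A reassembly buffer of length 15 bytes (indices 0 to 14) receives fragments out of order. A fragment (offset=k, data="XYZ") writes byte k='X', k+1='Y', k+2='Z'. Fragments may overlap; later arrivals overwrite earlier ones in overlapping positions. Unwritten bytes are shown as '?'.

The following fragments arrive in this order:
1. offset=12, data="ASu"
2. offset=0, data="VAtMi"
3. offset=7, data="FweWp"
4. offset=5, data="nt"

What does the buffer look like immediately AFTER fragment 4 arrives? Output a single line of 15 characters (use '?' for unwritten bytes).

Answer: VAtMintFweWpASu

Derivation:
Fragment 1: offset=12 data="ASu" -> buffer=????????????ASu
Fragment 2: offset=0 data="VAtMi" -> buffer=VAtMi???????ASu
Fragment 3: offset=7 data="FweWp" -> buffer=VAtMi??FweWpASu
Fragment 4: offset=5 data="nt" -> buffer=VAtMintFweWpASu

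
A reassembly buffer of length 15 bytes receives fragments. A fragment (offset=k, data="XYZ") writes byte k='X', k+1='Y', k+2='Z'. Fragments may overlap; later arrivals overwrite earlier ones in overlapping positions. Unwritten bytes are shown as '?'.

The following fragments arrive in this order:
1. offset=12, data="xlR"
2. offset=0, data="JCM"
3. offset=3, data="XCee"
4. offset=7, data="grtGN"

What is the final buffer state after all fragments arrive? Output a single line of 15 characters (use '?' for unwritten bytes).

Answer: JCMXCeegrtGNxlR

Derivation:
Fragment 1: offset=12 data="xlR" -> buffer=????????????xlR
Fragment 2: offset=0 data="JCM" -> buffer=JCM?????????xlR
Fragment 3: offset=3 data="XCee" -> buffer=JCMXCee?????xlR
Fragment 4: offset=7 data="grtGN" -> buffer=JCMXCeegrtGNxlR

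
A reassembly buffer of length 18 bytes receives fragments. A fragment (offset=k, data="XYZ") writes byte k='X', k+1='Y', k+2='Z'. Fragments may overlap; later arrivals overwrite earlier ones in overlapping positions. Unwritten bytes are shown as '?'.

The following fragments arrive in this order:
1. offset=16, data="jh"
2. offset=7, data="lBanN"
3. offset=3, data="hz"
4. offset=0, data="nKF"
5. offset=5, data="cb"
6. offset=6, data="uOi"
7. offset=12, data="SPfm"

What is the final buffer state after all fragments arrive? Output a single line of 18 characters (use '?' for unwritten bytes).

Fragment 1: offset=16 data="jh" -> buffer=????????????????jh
Fragment 2: offset=7 data="lBanN" -> buffer=???????lBanN????jh
Fragment 3: offset=3 data="hz" -> buffer=???hz??lBanN????jh
Fragment 4: offset=0 data="nKF" -> buffer=nKFhz??lBanN????jh
Fragment 5: offset=5 data="cb" -> buffer=nKFhzcblBanN????jh
Fragment 6: offset=6 data="uOi" -> buffer=nKFhzcuOianN????jh
Fragment 7: offset=12 data="SPfm" -> buffer=nKFhzcuOianNSPfmjh

Answer: nKFhzcuOianNSPfmjh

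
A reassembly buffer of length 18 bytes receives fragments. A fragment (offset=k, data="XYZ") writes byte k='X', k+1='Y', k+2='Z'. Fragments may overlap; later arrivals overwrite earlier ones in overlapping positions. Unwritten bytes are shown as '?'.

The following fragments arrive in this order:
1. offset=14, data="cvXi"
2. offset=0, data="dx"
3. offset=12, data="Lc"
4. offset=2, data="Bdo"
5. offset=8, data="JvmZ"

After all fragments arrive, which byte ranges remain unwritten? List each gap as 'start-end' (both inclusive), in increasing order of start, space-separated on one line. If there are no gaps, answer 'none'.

Answer: 5-7

Derivation:
Fragment 1: offset=14 len=4
Fragment 2: offset=0 len=2
Fragment 3: offset=12 len=2
Fragment 4: offset=2 len=3
Fragment 5: offset=8 len=4
Gaps: 5-7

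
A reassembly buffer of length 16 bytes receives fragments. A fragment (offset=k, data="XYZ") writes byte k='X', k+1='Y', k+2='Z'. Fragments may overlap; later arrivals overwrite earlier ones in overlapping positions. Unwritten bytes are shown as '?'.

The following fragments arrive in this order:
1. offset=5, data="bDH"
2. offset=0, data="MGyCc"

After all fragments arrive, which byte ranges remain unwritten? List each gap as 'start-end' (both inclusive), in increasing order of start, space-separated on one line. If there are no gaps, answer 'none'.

Answer: 8-15

Derivation:
Fragment 1: offset=5 len=3
Fragment 2: offset=0 len=5
Gaps: 8-15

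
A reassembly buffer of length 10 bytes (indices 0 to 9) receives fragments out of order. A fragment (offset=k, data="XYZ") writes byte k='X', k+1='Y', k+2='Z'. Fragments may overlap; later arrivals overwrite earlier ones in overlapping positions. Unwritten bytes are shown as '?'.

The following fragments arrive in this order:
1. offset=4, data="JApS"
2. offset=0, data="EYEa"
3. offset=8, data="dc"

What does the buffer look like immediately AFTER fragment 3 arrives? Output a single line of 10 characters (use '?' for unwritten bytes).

Answer: EYEaJApSdc

Derivation:
Fragment 1: offset=4 data="JApS" -> buffer=????JApS??
Fragment 2: offset=0 data="EYEa" -> buffer=EYEaJApS??
Fragment 3: offset=8 data="dc" -> buffer=EYEaJApSdc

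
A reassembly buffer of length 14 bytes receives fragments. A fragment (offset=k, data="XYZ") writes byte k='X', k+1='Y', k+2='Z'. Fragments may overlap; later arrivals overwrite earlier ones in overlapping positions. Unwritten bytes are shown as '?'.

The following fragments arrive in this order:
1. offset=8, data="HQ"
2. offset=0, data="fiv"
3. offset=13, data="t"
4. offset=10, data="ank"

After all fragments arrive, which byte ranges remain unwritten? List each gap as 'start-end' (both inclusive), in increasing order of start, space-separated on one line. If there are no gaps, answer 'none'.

Fragment 1: offset=8 len=2
Fragment 2: offset=0 len=3
Fragment 3: offset=13 len=1
Fragment 4: offset=10 len=3
Gaps: 3-7

Answer: 3-7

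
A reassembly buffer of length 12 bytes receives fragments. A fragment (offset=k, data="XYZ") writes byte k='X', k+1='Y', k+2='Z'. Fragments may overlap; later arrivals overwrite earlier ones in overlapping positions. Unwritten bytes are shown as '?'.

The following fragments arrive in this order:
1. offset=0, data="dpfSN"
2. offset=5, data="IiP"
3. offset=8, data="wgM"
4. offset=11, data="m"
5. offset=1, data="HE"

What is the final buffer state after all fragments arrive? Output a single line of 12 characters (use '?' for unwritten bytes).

Fragment 1: offset=0 data="dpfSN" -> buffer=dpfSN???????
Fragment 2: offset=5 data="IiP" -> buffer=dpfSNIiP????
Fragment 3: offset=8 data="wgM" -> buffer=dpfSNIiPwgM?
Fragment 4: offset=11 data="m" -> buffer=dpfSNIiPwgMm
Fragment 5: offset=1 data="HE" -> buffer=dHESNIiPwgMm

Answer: dHESNIiPwgMm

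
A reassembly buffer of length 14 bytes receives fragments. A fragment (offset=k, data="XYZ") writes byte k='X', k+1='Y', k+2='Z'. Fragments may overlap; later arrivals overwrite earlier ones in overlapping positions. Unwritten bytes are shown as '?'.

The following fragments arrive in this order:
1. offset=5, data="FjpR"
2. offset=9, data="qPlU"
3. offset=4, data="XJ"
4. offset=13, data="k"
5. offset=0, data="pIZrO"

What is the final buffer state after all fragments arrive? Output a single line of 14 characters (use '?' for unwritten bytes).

Answer: pIZrOJjpRqPlUk

Derivation:
Fragment 1: offset=5 data="FjpR" -> buffer=?????FjpR?????
Fragment 2: offset=9 data="qPlU" -> buffer=?????FjpRqPlU?
Fragment 3: offset=4 data="XJ" -> buffer=????XJjpRqPlU?
Fragment 4: offset=13 data="k" -> buffer=????XJjpRqPlUk
Fragment 5: offset=0 data="pIZrO" -> buffer=pIZrOJjpRqPlUk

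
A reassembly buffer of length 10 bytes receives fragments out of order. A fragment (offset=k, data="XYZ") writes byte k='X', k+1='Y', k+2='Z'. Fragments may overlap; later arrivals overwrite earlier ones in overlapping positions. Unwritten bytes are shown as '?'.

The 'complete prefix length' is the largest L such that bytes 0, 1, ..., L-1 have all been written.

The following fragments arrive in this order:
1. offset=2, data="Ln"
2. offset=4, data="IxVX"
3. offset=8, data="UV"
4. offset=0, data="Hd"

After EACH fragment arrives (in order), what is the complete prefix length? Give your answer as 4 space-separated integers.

Answer: 0 0 0 10

Derivation:
Fragment 1: offset=2 data="Ln" -> buffer=??Ln?????? -> prefix_len=0
Fragment 2: offset=4 data="IxVX" -> buffer=??LnIxVX?? -> prefix_len=0
Fragment 3: offset=8 data="UV" -> buffer=??LnIxVXUV -> prefix_len=0
Fragment 4: offset=0 data="Hd" -> buffer=HdLnIxVXUV -> prefix_len=10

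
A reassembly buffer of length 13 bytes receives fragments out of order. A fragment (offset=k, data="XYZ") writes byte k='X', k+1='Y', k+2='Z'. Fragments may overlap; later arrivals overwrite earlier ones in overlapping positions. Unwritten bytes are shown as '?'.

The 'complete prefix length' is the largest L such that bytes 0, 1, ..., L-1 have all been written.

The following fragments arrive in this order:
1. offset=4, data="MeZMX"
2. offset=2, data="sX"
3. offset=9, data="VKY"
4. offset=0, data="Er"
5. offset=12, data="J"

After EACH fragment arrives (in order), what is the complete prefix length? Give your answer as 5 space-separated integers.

Answer: 0 0 0 12 13

Derivation:
Fragment 1: offset=4 data="MeZMX" -> buffer=????MeZMX???? -> prefix_len=0
Fragment 2: offset=2 data="sX" -> buffer=??sXMeZMX???? -> prefix_len=0
Fragment 3: offset=9 data="VKY" -> buffer=??sXMeZMXVKY? -> prefix_len=0
Fragment 4: offset=0 data="Er" -> buffer=ErsXMeZMXVKY? -> prefix_len=12
Fragment 5: offset=12 data="J" -> buffer=ErsXMeZMXVKYJ -> prefix_len=13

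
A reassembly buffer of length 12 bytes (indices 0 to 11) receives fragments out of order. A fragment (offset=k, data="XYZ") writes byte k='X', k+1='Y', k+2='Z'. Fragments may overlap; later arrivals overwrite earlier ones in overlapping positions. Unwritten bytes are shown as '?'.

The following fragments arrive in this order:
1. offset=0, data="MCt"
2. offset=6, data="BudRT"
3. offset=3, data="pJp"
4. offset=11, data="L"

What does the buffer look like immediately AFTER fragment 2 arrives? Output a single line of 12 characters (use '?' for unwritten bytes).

Fragment 1: offset=0 data="MCt" -> buffer=MCt?????????
Fragment 2: offset=6 data="BudRT" -> buffer=MCt???BudRT?

Answer: MCt???BudRT?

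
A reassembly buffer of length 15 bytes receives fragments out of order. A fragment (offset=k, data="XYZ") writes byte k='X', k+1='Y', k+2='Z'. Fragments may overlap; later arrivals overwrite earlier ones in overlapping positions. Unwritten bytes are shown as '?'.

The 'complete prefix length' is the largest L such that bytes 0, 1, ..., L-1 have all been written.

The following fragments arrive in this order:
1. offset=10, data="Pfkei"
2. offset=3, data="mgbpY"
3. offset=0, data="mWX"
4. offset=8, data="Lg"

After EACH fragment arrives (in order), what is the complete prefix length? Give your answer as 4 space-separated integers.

Fragment 1: offset=10 data="Pfkei" -> buffer=??????????Pfkei -> prefix_len=0
Fragment 2: offset=3 data="mgbpY" -> buffer=???mgbpY??Pfkei -> prefix_len=0
Fragment 3: offset=0 data="mWX" -> buffer=mWXmgbpY??Pfkei -> prefix_len=8
Fragment 4: offset=8 data="Lg" -> buffer=mWXmgbpYLgPfkei -> prefix_len=15

Answer: 0 0 8 15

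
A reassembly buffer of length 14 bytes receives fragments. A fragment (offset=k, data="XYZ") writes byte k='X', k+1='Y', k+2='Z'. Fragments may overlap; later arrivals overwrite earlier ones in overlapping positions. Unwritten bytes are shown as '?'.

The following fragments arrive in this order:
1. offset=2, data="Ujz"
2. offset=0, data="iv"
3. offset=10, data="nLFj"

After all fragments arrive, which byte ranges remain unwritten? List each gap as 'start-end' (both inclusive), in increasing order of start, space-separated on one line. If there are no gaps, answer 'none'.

Fragment 1: offset=2 len=3
Fragment 2: offset=0 len=2
Fragment 3: offset=10 len=4
Gaps: 5-9

Answer: 5-9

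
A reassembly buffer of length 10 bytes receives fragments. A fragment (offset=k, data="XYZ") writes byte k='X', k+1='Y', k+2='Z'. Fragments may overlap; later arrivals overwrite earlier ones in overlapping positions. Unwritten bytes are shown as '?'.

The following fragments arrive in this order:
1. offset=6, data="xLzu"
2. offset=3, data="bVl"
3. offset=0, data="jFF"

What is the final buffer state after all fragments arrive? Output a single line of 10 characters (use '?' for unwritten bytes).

Answer: jFFbVlxLzu

Derivation:
Fragment 1: offset=6 data="xLzu" -> buffer=??????xLzu
Fragment 2: offset=3 data="bVl" -> buffer=???bVlxLzu
Fragment 3: offset=0 data="jFF" -> buffer=jFFbVlxLzu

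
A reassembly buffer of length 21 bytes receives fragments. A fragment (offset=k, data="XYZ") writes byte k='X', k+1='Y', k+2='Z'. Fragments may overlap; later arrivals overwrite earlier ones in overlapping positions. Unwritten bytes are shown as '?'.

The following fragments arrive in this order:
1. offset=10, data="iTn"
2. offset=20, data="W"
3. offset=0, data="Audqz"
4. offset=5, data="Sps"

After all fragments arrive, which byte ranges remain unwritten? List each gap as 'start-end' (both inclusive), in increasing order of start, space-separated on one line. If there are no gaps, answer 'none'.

Answer: 8-9 13-19

Derivation:
Fragment 1: offset=10 len=3
Fragment 2: offset=20 len=1
Fragment 3: offset=0 len=5
Fragment 4: offset=5 len=3
Gaps: 8-9 13-19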